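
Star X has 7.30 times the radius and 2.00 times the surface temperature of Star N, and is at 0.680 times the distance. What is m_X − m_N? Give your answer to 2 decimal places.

L_X/L_N = (7.30)²(2.00)⁴ = 852.6.
F_X/F_N = (L_X/L_N)/(d_X/d_N)² = 852.6/0.4624 = 1844.
m_X − m_N = −2.5 log₁₀(1844) = -8.16.

-8.16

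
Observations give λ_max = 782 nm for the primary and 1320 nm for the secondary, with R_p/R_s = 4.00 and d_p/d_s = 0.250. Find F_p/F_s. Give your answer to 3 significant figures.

2.08×10^3

Wien's law: T_p/T_s = λ_s/λ_p = 1320/782 = 1.688.
L_p/L_s = (R_p/R_s)²(T_p/T_s)⁴ = (4.00)²(1.688)⁴ = 129.9.
F_p/F_s = (L_p/L_s)/(d_p/d_s)² = 129.9/(0.250)² = 2078.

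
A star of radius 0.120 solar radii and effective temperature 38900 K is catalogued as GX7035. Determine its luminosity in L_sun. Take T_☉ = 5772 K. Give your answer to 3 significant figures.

29.7 L_sun

L/L_☉ = (R/R_☉)² (T/T_☉)⁴ = (0.120)² × (38900/5772)⁴
       = 0.01440 × (6.739)⁴ = 0.01440 × 2063 = 29.71.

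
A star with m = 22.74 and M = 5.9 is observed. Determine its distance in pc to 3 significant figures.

m − M = 5 log₁₀(d/10 pc)
22.74 − (5.9) = 16.84 = 5 log₁₀(d/10)
d = 10 × 10^(16.84/5) = 10 × 10^3.368 = 2.333×10^4 pc.

2.33×10^4 pc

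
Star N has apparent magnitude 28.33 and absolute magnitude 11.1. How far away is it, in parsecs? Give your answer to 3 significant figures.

m − M = 5 log₁₀(d/10 pc)
28.33 − (11.1) = 17.23 = 5 log₁₀(d/10)
d = 10 × 10^(17.23/5) = 10 × 10^3.446 = 2.793×10^4 pc.

2.79×10^4 pc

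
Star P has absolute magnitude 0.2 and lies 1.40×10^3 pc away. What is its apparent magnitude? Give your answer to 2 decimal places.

m = M + 5 log₁₀(d/10 pc) = 0.2 + 5 log₁₀(1.40×10^3/10)
  = 0.2 + 5 × 2.146 = 0.2 + 10.73 = 10.93.

10.93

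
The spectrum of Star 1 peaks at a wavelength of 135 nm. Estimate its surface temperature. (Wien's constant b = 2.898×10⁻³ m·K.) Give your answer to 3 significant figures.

2.15×10^4 K

T = b/λ_max = 2.898×10⁻³ / (135×10⁻⁹) = 2.147×10^4 K.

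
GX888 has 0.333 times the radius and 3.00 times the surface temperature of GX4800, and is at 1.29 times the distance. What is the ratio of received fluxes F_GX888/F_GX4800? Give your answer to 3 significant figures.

L_GX888/L_GX4800 = (R_GX888/R_GX4800)²(T_GX888/T_GX4800)⁴ = (0.333)² × (3.00)⁴ = 8.982.
F_GX888/F_GX4800 = (L_GX888/L_GX4800)/(d_GX888/d_GX4800)² = 8.982 / (1.29)² = 5.398.

5.40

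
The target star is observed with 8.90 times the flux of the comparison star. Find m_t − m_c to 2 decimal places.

-2.37

m_t − m_c = −2.5 log₁₀(F_t/F_c) = −2.5 log₁₀(8.90) = −2.5 × (0.949) = -2.373.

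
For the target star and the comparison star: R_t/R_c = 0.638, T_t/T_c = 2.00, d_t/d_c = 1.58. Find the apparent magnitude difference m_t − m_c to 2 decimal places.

-1.04

L_t/L_c = (0.638)²(2.00)⁴ = 6.513.
F_t/F_c = (L_t/L_c)/(d_t/d_c)² = 6.513/2.496 = 2.609.
m_t − m_c = −2.5 log₁₀(2.609) = -1.04.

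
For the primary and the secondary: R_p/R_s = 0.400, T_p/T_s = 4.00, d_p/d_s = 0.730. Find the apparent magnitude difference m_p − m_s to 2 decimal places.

-4.71

L_p/L_s = (0.400)²(4.00)⁴ = 40.96.
F_p/F_s = (L_p/L_s)/(d_p/d_s)² = 40.96/0.5329 = 76.86.
m_p − m_s = −2.5 log₁₀(76.86) = -4.71.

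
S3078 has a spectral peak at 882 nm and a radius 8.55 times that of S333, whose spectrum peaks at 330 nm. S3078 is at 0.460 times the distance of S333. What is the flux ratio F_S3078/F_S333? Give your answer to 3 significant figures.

6.77

Wien's law: T_S3078/T_S333 = λ_S333/λ_S3078 = 330/882 = 0.3741.
L_S3078/L_S333 = (R_S3078/R_S333)²(T_S3078/T_S333)⁴ = (8.55)²(0.3741)⁴ = 1.433.
F_S3078/F_S333 = (L_S3078/L_S333)/(d_S3078/d_S333)² = 1.433/(0.460)² = 6.770.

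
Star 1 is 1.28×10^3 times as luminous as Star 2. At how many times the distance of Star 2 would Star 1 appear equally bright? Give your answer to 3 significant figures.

Equal flux requires L_1/d_1² = L_2/d_2², so d_1/d_2 = √(L_1/L_2)
= √(1.28×10^3) = 35.78.

35.8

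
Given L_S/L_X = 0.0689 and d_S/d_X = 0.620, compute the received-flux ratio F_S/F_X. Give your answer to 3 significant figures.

F = L/(4πd²), so F_S/F_X = (L_S/L_X) / (d_S/d_X)²
= 0.0689 / (0.620)² = 0.0689 / 0.3844 = 0.1792.

0.179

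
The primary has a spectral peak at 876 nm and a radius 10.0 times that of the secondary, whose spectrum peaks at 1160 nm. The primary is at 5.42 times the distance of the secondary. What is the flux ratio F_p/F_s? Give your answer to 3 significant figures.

Wien's law: T_p/T_s = λ_s/λ_p = 1160/876 = 1.324.
L_p/L_s = (R_p/R_s)²(T_p/T_s)⁴ = (10.0)²(1.324)⁴ = 307.5.
F_p/F_s = (L_p/L_s)/(d_p/d_s)² = 307.5/(5.42)² = 10.47.

10.5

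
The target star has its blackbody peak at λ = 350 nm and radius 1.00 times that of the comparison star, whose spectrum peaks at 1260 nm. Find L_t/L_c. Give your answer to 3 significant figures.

168

Wien's law gives T ∝ 1/λ_max, so T_t/T_c = λ_c/λ_t = 1260/350 = 3.600.
Then L ∝ R²T⁴ gives L_t/L_c = (1.00)² × (3.600)⁴ = 1.000 × 168.0 = 168.0.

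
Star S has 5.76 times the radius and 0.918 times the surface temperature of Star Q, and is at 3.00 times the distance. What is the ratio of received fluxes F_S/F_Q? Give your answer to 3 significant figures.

2.62

L_S/L_Q = (R_S/R_Q)²(T_S/T_Q)⁴ = (5.76)² × (0.918)⁴ = 23.56.
F_S/F_Q = (L_S/L_Q)/(d_S/d_Q)² = 23.56 / (3.00)² = 2.618.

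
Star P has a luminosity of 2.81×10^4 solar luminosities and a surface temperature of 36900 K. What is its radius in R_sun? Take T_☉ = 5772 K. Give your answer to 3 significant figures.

R/R_☉ = √(L/L_☉) / (T/T_☉)² = √(2.81×10^4) / (6.393)²
       = 167.6 / 40.87 = 4.102.

4.10 R_sun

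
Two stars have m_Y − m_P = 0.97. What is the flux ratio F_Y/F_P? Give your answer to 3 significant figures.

0.409

F_Y/F_P = 10^(−(m_Y − m_P)/2.5) = 10^(-0.97/2.5) = 10^-0.388 = 0.4093.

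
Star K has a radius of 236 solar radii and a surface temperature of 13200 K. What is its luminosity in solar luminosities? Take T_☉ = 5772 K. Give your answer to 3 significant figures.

L/L_☉ = (R/R_☉)² (T/T_☉)⁴ = (236)² × (13200/5772)⁴
       = 5.570×10^4 × (2.287)⁴ = 5.570×10^4 × 27.35 = 1.523×10^6.

1.52×10^6 solar luminosities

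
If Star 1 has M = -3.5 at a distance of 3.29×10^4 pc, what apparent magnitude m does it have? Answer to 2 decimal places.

m = M + 5 log₁₀(d/10 pc) = -3.5 + 5 log₁₀(3.29×10^4/10)
  = -3.5 + 5 × 3.517 = -3.5 + 17.59 = 14.09.

14.09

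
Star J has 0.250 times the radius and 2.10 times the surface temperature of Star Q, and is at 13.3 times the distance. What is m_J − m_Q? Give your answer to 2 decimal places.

L_J/L_Q = (0.250)²(2.10)⁴ = 1.216.
F_J/F_Q = (L_J/L_Q)/(d_J/d_Q)² = 1.216/176.9 = 0.006872.
m_J − m_Q = −2.5 log₁₀(0.006872) = 5.41.

5.41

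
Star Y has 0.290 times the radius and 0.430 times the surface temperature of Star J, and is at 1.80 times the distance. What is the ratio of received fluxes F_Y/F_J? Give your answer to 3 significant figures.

L_Y/L_J = (R_Y/R_J)²(T_Y/T_J)⁴ = (0.290)² × (0.430)⁴ = 0.002875.
F_Y/F_J = (L_Y/L_J)/(d_Y/d_J)² = 0.002875 / (1.80)² = 8.874×10^-4.

8.87×10^-4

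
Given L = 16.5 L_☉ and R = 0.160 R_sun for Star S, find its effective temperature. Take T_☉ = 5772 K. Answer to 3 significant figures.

2.91×10^4 K

T/T_☉ = (L/L_☉)^(1/4) / (R/R_☉)^(1/2)
T = 5772 × (16.5)^(1/4) / √(0.160) = 5772 × 2.015 / 0.4000 = 2.908×10^4 K.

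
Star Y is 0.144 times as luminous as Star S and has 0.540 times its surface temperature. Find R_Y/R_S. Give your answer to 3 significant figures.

1.30

L ∝ R²T⁴ gives R ∝ √L / T², so
R_Y/R_S = √(0.144) / (0.540)² = 0.3795 / 0.2916 = 1.301.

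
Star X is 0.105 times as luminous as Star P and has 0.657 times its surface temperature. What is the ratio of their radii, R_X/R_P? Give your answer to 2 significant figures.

L ∝ R²T⁴ gives R ∝ √L / T², so
R_X/R_P = √(0.105) / (0.657)² = 0.3240 / 0.4316 = 0.7507.

0.75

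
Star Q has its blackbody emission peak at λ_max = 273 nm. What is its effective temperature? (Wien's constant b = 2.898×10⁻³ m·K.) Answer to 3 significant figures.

T = b/λ_max = 2.898×10⁻³ / (273×10⁻⁹) = 1.062×10^4 K.

1.06×10^4 K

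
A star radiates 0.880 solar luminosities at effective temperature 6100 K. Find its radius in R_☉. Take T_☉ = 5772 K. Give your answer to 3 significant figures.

0.840 R_☉

R/R_☉ = √(L/L_☉) / (T/T_☉)² = √(0.880) / (1.057)²
       = 0.9381 / 1.117 = 0.8399.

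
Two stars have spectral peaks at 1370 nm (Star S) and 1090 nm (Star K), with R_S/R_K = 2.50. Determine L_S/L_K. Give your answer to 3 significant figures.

Wien's law gives T ∝ 1/λ_max, so T_S/T_K = λ_K/λ_S = 1090/1370 = 0.7956.
Then L ∝ R²T⁴ gives L_S/L_K = (2.50)² × (0.7956)⁴ = 6.250 × 0.4007 = 2.504.

2.50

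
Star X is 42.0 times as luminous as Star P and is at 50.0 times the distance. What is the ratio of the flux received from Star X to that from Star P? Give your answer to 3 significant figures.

F = L/(4πd²), so F_X/F_P = (L_X/L_P) / (d_X/d_P)²
= 42.0 / (50.0)² = 42.0 / 2500 = 0.01680.

0.0168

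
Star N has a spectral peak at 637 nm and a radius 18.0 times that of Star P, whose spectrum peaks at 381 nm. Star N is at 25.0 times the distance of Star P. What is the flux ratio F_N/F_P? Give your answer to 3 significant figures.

0.0663

Wien's law: T_N/T_P = λ_P/λ_N = 381/637 = 0.5981.
L_N/L_P = (R_N/R_P)²(T_N/T_P)⁴ = (18.0)²(0.5981)⁴ = 41.47.
F_N/F_P = (L_N/L_P)/(d_N/d_P)² = 41.47/(25.0)² = 0.06634.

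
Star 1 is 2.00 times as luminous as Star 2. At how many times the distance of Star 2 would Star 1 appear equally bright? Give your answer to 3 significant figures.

Equal flux requires L_1/d_1² = L_2/d_2², so d_1/d_2 = √(L_1/L_2)
= √(2.00) = 1.414.

1.41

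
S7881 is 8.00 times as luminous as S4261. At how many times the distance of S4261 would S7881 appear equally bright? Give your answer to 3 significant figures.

Equal flux requires L_S7881/d_S7881² = L_S4261/d_S4261², so d_S7881/d_S4261 = √(L_S7881/L_S4261)
= √(8.00) = 2.828.

2.83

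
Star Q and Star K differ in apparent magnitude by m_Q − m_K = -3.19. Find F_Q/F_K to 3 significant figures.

F_Q/F_K = 10^(−(m_Q − m_K)/2.5) = 10^(3.19/2.5) = 10^1.276 = 18.88.

18.9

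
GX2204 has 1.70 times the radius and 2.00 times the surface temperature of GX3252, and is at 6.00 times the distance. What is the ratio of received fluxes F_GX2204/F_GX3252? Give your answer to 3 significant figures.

L_GX2204/L_GX3252 = (R_GX2204/R_GX3252)²(T_GX2204/T_GX3252)⁴ = (1.70)² × (2.00)⁴ = 46.24.
F_GX2204/F_GX3252 = (L_GX2204/L_GX3252)/(d_GX2204/d_GX3252)² = 46.24 / (6.00)² = 1.284.

1.28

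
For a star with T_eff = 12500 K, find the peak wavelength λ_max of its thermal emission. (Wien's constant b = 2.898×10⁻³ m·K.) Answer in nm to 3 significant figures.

232 nm

λ_max = b/T = 2.898×10⁻³ / 12500 = 2.32×10^-7 m = 231.8 nm.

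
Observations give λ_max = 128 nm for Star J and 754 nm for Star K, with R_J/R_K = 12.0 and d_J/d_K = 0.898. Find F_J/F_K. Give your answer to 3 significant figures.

2.15×10^5

Wien's law: T_J/T_K = λ_K/λ_J = 754/128 = 5.891.
L_J/L_K = (R_J/R_K)²(T_J/T_K)⁴ = (12.0)²(5.891)⁴ = 1.734×10^5.
F_J/F_K = (L_J/L_K)/(d_J/d_K)² = 1.734×10^5/(0.898)² = 2.150×10^5.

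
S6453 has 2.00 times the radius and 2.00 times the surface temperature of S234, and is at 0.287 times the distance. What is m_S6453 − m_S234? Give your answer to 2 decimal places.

-7.23

L_S6453/L_S234 = (2.00)²(2.00)⁴ = 64.00.
F_S6453/F_S234 = (L_S6453/L_S234)/(d_S6453/d_S234)² = 64.00/0.08237 = 777.0.
m_S6453 − m_S234 = −2.5 log₁₀(777.0) = -7.23.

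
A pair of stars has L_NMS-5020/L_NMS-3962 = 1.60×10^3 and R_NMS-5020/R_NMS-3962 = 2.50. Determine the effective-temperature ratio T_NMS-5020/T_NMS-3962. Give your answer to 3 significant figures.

L ∝ R²T⁴ gives T ∝ (L/R²)^(1/4), so
T_NMS-5020/T_NMS-3962 = (1.60×10^3 / 2.50²)^(1/4) = (256.0)^(1/4) = 4.000.

4.00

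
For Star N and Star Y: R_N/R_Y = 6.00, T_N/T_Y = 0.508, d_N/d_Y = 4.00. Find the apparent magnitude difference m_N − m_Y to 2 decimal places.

2.06

L_N/L_Y = (6.00)²(0.508)⁴ = 2.397.
F_N/F_Y = (L_N/L_Y)/(d_N/d_Y)² = 2.397/16.00 = 0.1498.
m_N − m_Y = −2.5 log₁₀(0.1498) = 2.06.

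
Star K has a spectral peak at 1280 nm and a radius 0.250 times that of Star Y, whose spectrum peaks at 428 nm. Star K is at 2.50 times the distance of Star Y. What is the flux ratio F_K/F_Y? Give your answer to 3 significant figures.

1.25×10^-4

Wien's law: T_K/T_Y = λ_Y/λ_K = 428/1280 = 0.3344.
L_K/L_Y = (R_K/R_Y)²(T_K/T_Y)⁴ = (0.250)²(0.3344)⁴ = 7.813×10^-4.
F_K/F_Y = (L_K/L_Y)/(d_K/d_Y)² = 7.813×10^-4/(2.50)² = 1.250×10^-4.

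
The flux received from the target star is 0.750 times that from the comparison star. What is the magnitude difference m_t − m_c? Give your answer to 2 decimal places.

m_t − m_c = −2.5 log₁₀(F_t/F_c) = −2.5 log₁₀(0.750) = −2.5 × (-0.125) = 0.312.

0.31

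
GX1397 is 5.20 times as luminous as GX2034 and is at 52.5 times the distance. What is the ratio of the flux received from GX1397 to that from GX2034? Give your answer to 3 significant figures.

0.00189

F = L/(4πd²), so F_GX1397/F_GX2034 = (L_GX1397/L_GX2034) / (d_GX1397/d_GX2034)²
= 5.20 / (52.5)² = 5.20 / 2756 = 0.001887.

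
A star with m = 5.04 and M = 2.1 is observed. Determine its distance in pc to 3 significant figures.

m − M = 5 log₁₀(d/10 pc)
5.04 − (2.1) = 2.94 = 5 log₁₀(d/10)
d = 10 × 10^(2.94/5) = 10 × 10^0.588 = 38.73 pc.

38.7 pc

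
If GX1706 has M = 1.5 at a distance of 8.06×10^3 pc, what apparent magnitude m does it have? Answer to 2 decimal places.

16.03

m = M + 5 log₁₀(d/10 pc) = 1.5 + 5 log₁₀(8.06×10^3/10)
  = 1.5 + 5 × 2.906 = 1.5 + 14.53 = 16.03.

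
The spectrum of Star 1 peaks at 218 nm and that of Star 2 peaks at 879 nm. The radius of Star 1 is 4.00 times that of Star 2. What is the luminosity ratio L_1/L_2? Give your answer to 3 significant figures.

4.23×10^3

Wien's law gives T ∝ 1/λ_max, so T_1/T_2 = λ_2/λ_1 = 879/218 = 4.032.
Then L ∝ R²T⁴ gives L_1/L_2 = (4.00)² × (4.032)⁴ = 16.00 × 264.3 = 4229.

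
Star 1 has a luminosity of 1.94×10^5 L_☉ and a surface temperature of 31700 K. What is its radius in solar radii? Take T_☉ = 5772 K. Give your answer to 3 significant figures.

14.6 solar radii

R/R_☉ = √(L/L_☉) / (T/T_☉)² = √(1.94×10^5) / (5.492)²
       = 440.5 / 30.16 = 14.60.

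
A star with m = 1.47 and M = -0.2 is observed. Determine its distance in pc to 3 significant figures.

m − M = 5 log₁₀(d/10 pc)
1.47 − (-0.2) = 1.67 = 5 log₁₀(d/10)
d = 10 × 10^(1.67/5) = 10 × 10^0.334 = 21.58 pc.

21.6 pc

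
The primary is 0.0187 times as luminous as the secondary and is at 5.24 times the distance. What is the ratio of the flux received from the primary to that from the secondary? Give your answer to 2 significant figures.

F = L/(4πd²), so F_p/F_s = (L_p/L_s) / (d_p/d_s)²
= 0.0187 / (5.24)² = 0.0187 / 27.46 = 6.811×10^-4.

6.8×10^-4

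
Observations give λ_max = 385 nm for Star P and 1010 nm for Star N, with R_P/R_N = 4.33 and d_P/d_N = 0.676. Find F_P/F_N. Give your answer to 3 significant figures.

Wien's law: T_P/T_N = λ_N/λ_P = 1010/385 = 2.623.
L_P/L_N = (R_P/R_N)²(T_P/T_N)⁴ = (4.33)²(2.623)⁴ = 888.0.
F_P/F_N = (L_P/L_N)/(d_P/d_N)² = 888.0/(0.676)² = 1943.

1.94×10^3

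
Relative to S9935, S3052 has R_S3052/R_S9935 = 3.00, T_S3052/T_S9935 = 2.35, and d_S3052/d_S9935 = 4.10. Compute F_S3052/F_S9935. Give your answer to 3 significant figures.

16.3

L_S3052/L_S9935 = (R_S3052/R_S9935)²(T_S3052/T_S9935)⁴ = (3.00)² × (2.35)⁴ = 274.5.
F_S3052/F_S9935 = (L_S3052/L_S9935)/(d_S3052/d_S9935)² = 274.5 / (4.10)² = 16.33.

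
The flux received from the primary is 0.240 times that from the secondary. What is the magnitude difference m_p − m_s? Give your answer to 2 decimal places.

1.55

m_p − m_s = −2.5 log₁₀(F_p/F_s) = −2.5 log₁₀(0.240) = −2.5 × (-0.620) = 1.549.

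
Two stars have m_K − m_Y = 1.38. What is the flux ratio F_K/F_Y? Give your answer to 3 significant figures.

F_K/F_Y = 10^(−(m_K − m_Y)/2.5) = 10^(-1.38/2.5) = 10^-0.552 = 0.2805.

0.281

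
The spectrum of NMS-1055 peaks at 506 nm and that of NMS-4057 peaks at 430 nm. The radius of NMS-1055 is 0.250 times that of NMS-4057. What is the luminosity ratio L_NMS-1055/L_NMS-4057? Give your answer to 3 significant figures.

Wien's law gives T ∝ 1/λ_max, so T_NMS-1055/T_NMS-4057 = λ_NMS-4057/λ_NMS-1055 = 430/506 = 0.8498.
Then L ∝ R²T⁴ gives L_NMS-1055/L_NMS-4057 = (0.250)² × (0.8498)⁴ = 0.06250 × 0.5215 = 0.03260.

0.0326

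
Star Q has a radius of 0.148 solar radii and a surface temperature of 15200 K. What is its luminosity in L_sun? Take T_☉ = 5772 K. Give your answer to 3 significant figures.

1.05 L_sun

L/L_☉ = (R/R_☉)² (T/T_☉)⁴ = (0.148)² × (15200/5772)⁴
       = 0.02190 × (2.633)⁴ = 0.02190 × 48.09 = 1.053.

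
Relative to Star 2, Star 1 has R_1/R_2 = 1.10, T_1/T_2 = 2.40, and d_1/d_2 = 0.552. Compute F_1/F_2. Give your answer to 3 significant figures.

132

L_1/L_2 = (R_1/R_2)²(T_1/T_2)⁴ = (1.10)² × (2.40)⁴ = 40.14.
F_1/F_2 = (L_1/L_2)/(d_1/d_2)² = 40.14 / (0.552)² = 131.8.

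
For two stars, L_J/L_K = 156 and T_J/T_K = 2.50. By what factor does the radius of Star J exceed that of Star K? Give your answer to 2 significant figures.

2.0

L ∝ R²T⁴ gives R ∝ √L / T², so
R_J/R_K = √(156) / (2.50)² = 12.49 / 6.250 = 1.998.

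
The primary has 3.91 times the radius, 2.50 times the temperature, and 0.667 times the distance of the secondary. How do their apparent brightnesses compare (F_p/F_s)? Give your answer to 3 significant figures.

L_p/L_s = (R_p/R_s)²(T_p/T_s)⁴ = (3.91)² × (2.50)⁴ = 597.2.
F_p/F_s = (L_p/L_s)/(d_p/d_s)² = 597.2 / (0.667)² = 1342.

1.34×10^3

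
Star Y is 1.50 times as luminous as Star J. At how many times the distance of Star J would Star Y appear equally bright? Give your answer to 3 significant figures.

1.22

Equal flux requires L_Y/d_Y² = L_J/d_J², so d_Y/d_J = √(L_Y/L_J)
= √(1.50) = 1.225.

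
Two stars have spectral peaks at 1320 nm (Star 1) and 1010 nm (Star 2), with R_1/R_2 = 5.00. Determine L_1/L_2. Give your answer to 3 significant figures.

8.57

Wien's law gives T ∝ 1/λ_max, so T_1/T_2 = λ_2/λ_1 = 1010/1320 = 0.7652.
Then L ∝ R²T⁴ gives L_1/L_2 = (5.00)² × (0.7652)⁴ = 25.00 × 0.3428 = 8.569.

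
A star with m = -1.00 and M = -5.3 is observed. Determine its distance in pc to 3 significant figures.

72.4 pc

m − M = 5 log₁₀(d/10 pc)
-1.00 − (-5.3) = 4.30 = 5 log₁₀(d/10)
d = 10 × 10^(4.30/5) = 10 × 10^0.860 = 72.44 pc.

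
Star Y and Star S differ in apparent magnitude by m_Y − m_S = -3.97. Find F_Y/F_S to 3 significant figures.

38.7

F_Y/F_S = 10^(−(m_Y − m_S)/2.5) = 10^(3.97/2.5) = 10^1.588 = 38.73.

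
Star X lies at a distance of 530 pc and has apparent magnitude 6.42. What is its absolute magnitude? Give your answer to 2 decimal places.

-2.20

M = m − 5 log₁₀(d/10 pc) = 6.42 − 5 log₁₀(530/10)
  = 6.42 − 5 × 1.724 = 6.42 − 8.62 = -2.20.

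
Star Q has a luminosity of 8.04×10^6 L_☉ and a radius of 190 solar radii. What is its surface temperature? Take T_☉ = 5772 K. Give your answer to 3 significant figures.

T/T_☉ = (L/L_☉)^(1/4) / (R/R_☉)^(1/2)
T = 5772 × (8.04×10^6)^(1/4) / √(190) = 5772 × 53.25 / 13.78 = 2.230×10^4 K.

2.23×10^4 K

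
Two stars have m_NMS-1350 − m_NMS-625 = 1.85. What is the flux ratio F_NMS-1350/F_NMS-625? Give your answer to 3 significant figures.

0.182

F_NMS-1350/F_NMS-625 = 10^(−(m_NMS-1350 − m_NMS-625)/2.5) = 10^(-1.85/2.5) = 10^-0.740 = 0.1820.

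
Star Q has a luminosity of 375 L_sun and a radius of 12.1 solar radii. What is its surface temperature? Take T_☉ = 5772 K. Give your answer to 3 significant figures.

7.30×10^3 K

T/T_☉ = (L/L_☉)^(1/4) / (R/R_☉)^(1/2)
T = 5772 × (375)^(1/4) / √(12.1) = 5772 × 4.401 / 3.479 = 7302 K.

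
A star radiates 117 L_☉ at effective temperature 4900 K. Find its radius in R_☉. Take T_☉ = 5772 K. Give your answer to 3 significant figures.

15.0 R_☉

R/R_☉ = √(L/L_☉) / (T/T_☉)² = √(117) / (0.8489)²
       = 10.82 / 0.7207 = 15.01.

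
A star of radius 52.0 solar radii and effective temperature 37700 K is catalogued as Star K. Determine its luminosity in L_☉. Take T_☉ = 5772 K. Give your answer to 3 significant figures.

4.92×10^6 L_☉

L/L_☉ = (R/R_☉)² (T/T_☉)⁴ = (52.0)² × (37700/5772)⁴
       = 2704 × (6.532)⁴ = 2704 × 1820 = 4.921×10^6.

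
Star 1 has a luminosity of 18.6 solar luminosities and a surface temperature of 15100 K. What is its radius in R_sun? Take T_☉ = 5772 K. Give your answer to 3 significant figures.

0.630 R_sun

R/R_☉ = √(L/L_☉) / (T/T_☉)² = √(18.6) / (2.616)²
       = 4.313 / 6.844 = 0.6302.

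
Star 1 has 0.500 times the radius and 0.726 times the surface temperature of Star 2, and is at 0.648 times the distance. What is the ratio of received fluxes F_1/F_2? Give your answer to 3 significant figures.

0.165

L_1/L_2 = (R_1/R_2)²(T_1/T_2)⁴ = (0.500)² × (0.726)⁴ = 0.06945.
F_1/F_2 = (L_1/L_2)/(d_1/d_2)² = 0.06945 / (0.648)² = 0.1654.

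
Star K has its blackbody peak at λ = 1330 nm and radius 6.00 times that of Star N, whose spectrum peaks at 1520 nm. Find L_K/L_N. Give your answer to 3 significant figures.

Wien's law gives T ∝ 1/λ_max, so T_K/T_N = λ_N/λ_K = 1520/1330 = 1.143.
Then L ∝ R²T⁴ gives L_K/L_N = (6.00)² × (1.143)⁴ = 36.00 × 1.706 = 61.41.

61.4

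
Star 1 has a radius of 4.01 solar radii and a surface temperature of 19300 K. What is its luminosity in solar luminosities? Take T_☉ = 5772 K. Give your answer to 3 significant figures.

L/L_☉ = (R/R_☉)² (T/T_☉)⁴ = (4.01)² × (19300/5772)⁴
       = 16.08 × (3.344)⁴ = 16.08 × 125.0 = 2010.

2.01×10^3 solar luminosities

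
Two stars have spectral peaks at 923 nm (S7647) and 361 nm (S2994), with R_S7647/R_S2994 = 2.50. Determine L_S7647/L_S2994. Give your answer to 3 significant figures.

0.146

Wien's law gives T ∝ 1/λ_max, so T_S7647/T_S2994 = λ_S2994/λ_S7647 = 361/923 = 0.3911.
Then L ∝ R²T⁴ gives L_S7647/L_S2994 = (2.50)² × (0.3911)⁴ = 6.250 × 0.02340 = 0.1463.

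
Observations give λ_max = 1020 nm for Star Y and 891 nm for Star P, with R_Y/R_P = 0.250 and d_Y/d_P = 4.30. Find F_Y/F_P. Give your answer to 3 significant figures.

Wien's law: T_Y/T_P = λ_P/λ_Y = 891/1020 = 0.8735.
L_Y/L_P = (R_Y/R_P)²(T_Y/T_P)⁴ = (0.250)²(0.8735)⁴ = 0.03639.
F_Y/F_P = (L_Y/L_P)/(d_Y/d_P)² = 0.03639/(4.30)² = 0.001968.

0.00197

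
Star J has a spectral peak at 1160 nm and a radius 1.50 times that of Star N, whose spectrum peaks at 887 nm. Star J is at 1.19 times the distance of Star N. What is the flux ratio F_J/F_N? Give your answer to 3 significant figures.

Wien's law: T_J/T_N = λ_N/λ_J = 887/1160 = 0.7647.
L_J/L_N = (R_J/R_N)²(T_J/T_N)⁴ = (1.50)²(0.7647)⁴ = 0.7692.
F_J/F_N = (L_J/L_N)/(d_J/d_N)² = 0.7692/(1.19)² = 0.5432.

0.543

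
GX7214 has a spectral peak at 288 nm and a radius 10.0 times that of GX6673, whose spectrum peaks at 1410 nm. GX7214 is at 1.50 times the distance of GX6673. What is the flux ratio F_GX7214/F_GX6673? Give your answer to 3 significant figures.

Wien's law: T_GX7214/T_GX6673 = λ_GX6673/λ_GX7214 = 1410/288 = 4.896.
L_GX7214/L_GX6673 = (R_GX7214/R_GX6673)²(T_GX7214/T_GX6673)⁴ = (10.0)²(4.896)⁴ = 5.745×10^4.
F_GX7214/F_GX6673 = (L_GX7214/L_GX6673)/(d_GX7214/d_GX6673)² = 5.745×10^4/(1.50)² = 2.553×10^4.

2.55×10^4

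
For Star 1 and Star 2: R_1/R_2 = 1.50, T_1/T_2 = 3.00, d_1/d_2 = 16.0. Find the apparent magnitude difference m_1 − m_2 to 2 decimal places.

L_1/L_2 = (1.50)²(3.00)⁴ = 182.2.
F_1/F_2 = (L_1/L_2)/(d_1/d_2)² = 182.2/256.0 = 0.7119.
m_1 − m_2 = −2.5 log₁₀(0.7119) = 0.37.

0.37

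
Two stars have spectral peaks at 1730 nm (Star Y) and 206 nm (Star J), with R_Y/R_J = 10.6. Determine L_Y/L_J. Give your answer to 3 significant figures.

0.0226

Wien's law gives T ∝ 1/λ_max, so T_Y/T_J = λ_J/λ_Y = 206/1730 = 0.1191.
Then L ∝ R²T⁴ gives L_Y/L_J = (10.6)² × (0.1191)⁴ = 112.4 × 2.010×10^-4 = 0.02259.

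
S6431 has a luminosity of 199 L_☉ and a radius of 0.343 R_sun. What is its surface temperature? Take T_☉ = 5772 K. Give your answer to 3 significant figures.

T/T_☉ = (L/L_☉)^(1/4) / (R/R_☉)^(1/2)
T = 5772 × (199)^(1/4) / √(0.343) = 5772 × 3.756 / 0.5857 = 3.702×10^4 K.

3.70×10^4 K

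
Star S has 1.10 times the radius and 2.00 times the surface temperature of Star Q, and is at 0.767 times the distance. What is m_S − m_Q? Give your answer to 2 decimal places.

L_S/L_Q = (1.10)²(2.00)⁴ = 19.36.
F_S/F_Q = (L_S/L_Q)/(d_S/d_Q)² = 19.36/0.5883 = 32.91.
m_S − m_Q = −2.5 log₁₀(32.91) = -3.79.

-3.79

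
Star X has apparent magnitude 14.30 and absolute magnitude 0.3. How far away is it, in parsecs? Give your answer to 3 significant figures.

6.31×10^3 pc

m − M = 5 log₁₀(d/10 pc)
14.30 − (0.3) = 14.00 = 5 log₁₀(d/10)
d = 10 × 10^(14.00/5) = 10 × 10^2.800 = 6310 pc.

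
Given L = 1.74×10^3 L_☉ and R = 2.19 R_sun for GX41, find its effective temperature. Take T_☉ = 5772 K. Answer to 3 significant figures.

2.52×10^4 K

T/T_☉ = (L/L_☉)^(1/4) / (R/R_☉)^(1/2)
T = 5772 × (1.74×10^3)^(1/4) / √(2.19) = 5772 × 6.459 / 1.480 = 2.519×10^4 K.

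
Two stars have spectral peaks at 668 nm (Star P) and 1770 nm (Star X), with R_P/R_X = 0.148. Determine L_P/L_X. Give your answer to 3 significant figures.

Wien's law gives T ∝ 1/λ_max, so T_P/T_X = λ_X/λ_P = 1770/668 = 2.650.
Then L ∝ R²T⁴ gives L_P/L_X = (0.148)² × (2.650)⁴ = 0.02190 × 49.29 = 1.080.

1.08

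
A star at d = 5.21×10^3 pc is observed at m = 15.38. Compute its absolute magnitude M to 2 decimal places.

1.80

M = m − 5 log₁₀(d/10 pc) = 15.38 − 5 log₁₀(5.21×10^3/10)
  = 15.38 − 5 × 2.717 = 15.38 − 13.58 = 1.80.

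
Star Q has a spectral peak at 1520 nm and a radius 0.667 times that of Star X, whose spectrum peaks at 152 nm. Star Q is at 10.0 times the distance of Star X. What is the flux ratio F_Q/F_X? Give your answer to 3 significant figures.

4.45×10^-7

Wien's law: T_Q/T_X = λ_X/λ_Q = 152/1520 = 0.1000.
L_Q/L_X = (R_Q/R_X)²(T_Q/T_X)⁴ = (0.667)²(0.1000)⁴ = 4.449×10^-5.
F_Q/F_X = (L_Q/L_X)/(d_Q/d_X)² = 4.449×10^-5/(10.0)² = 4.449×10^-7.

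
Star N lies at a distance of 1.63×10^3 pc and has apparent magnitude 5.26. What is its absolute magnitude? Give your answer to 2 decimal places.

M = m − 5 log₁₀(d/10 pc) = 5.26 − 5 log₁₀(1.63×10^3/10)
  = 5.26 − 5 × 2.212 = 5.26 − 11.06 = -5.80.

-5.80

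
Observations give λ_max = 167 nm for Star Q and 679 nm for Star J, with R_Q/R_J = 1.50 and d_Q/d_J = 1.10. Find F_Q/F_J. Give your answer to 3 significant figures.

508

Wien's law: T_Q/T_J = λ_J/λ_Q = 679/167 = 4.066.
L_Q/L_J = (R_Q/R_J)²(T_Q/T_J)⁴ = (1.50)²(4.066)⁴ = 614.9.
F_Q/F_J = (L_Q/L_J)/(d_Q/d_J)² = 614.9/(1.10)² = 508.2.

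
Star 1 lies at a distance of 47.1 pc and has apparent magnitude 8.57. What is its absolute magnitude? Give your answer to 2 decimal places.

5.20

M = m − 5 log₁₀(d/10 pc) = 8.57 − 5 log₁₀(47.1/10)
  = 8.57 − 5 × 0.673 = 8.57 − 3.37 = 5.20.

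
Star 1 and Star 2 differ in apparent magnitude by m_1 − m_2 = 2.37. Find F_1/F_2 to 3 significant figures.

F_1/F_2 = 10^(−(m_1 − m_2)/2.5) = 10^(-2.37/2.5) = 10^-0.948 = 0.1127.

0.113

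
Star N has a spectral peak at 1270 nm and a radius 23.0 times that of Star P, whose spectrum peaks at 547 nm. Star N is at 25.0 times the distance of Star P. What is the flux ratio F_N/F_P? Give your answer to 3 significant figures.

0.0291

Wien's law: T_N/T_P = λ_P/λ_N = 547/1270 = 0.4307.
L_N/L_P = (R_N/R_P)²(T_N/T_P)⁴ = (23.0)²(0.4307)⁴ = 18.20.
F_N/F_P = (L_N/L_P)/(d_N/d_P)² = 18.20/(25.0)² = 0.02913.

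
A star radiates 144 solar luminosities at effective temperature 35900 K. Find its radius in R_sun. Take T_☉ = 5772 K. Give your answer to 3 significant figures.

0.310 R_sun

R/R_☉ = √(L/L_☉) / (T/T_☉)² = √(144) / (6.220)²
       = 12.00 / 38.68 = 0.3102.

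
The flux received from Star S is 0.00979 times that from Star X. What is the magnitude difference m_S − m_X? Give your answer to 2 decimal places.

5.02

m_S − m_X = −2.5 log₁₀(F_S/F_X) = −2.5 log₁₀(0.00979) = −2.5 × (-2.009) = 5.023.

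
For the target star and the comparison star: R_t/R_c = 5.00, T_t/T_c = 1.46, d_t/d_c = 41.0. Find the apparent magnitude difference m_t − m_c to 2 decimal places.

2.93

L_t/L_c = (5.00)²(1.46)⁴ = 113.6.
F_t/F_c = (L_t/L_c)/(d_t/d_c)² = 113.6/1681 = 0.06757.
m_t − m_c = −2.5 log₁₀(0.06757) = 2.93.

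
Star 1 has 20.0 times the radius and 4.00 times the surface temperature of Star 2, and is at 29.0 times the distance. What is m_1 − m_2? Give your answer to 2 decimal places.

-5.21

L_1/L_2 = (20.0)²(4.00)⁴ = 1.024×10^5.
F_1/F_2 = (L_1/L_2)/(d_1/d_2)² = 1.024×10^5/841.0 = 121.8.
m_1 − m_2 = −2.5 log₁₀(121.8) = -5.21.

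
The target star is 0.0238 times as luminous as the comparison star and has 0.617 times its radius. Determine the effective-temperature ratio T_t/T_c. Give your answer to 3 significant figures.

0.500

L ∝ R²T⁴ gives T ∝ (L/R²)^(1/4), so
T_t/T_c = (0.0238 / 0.617²)^(1/4) = (0.06252)^(1/4) = 0.5000.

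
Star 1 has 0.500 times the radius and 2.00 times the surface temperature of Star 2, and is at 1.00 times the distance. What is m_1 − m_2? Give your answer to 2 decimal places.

L_1/L_2 = (0.500)²(2.00)⁴ = 4.000.
F_1/F_2 = (L_1/L_2)/(d_1/d_2)² = 4.000/1.000 = 4.000.
m_1 − m_2 = −2.5 log₁₀(4.000) = -1.51.

-1.51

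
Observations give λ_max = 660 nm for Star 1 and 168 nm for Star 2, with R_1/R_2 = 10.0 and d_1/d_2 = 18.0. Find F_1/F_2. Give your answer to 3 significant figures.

0.00130

Wien's law: T_1/T_2 = λ_2/λ_1 = 168/660 = 0.2545.
L_1/L_2 = (R_1/R_2)²(T_1/T_2)⁴ = (10.0)²(0.2545)⁴ = 0.4198.
F_1/F_2 = (L_1/L_2)/(d_1/d_2)² = 0.4198/(18.0)² = 0.001296.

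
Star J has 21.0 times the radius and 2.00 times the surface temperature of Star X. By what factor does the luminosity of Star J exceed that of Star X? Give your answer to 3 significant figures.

From the Stefan–Boltzmann law, L ∝ R²T⁴, so
L_J/L_X = (R_J/R_X)² (T_J/T_X)⁴ = (21.0)² × (2.00)⁴ = 441.0 × 16.00 = 7056.

7.06×10^3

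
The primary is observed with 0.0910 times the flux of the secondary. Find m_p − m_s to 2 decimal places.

m_p − m_s = −2.5 log₁₀(F_p/F_s) = −2.5 log₁₀(0.0910) = −2.5 × (-1.041) = 2.602.

2.60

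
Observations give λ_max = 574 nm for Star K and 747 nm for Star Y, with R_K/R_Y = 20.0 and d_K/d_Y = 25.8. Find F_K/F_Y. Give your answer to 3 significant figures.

1.72

Wien's law: T_K/T_Y = λ_Y/λ_K = 747/574 = 1.301.
L_K/L_Y = (R_K/R_Y)²(T_K/T_Y)⁴ = (20.0)²(1.301)⁴ = 1147.
F_K/F_Y = (L_K/L_Y)/(d_K/d_Y)² = 1147/(25.8)² = 1.724.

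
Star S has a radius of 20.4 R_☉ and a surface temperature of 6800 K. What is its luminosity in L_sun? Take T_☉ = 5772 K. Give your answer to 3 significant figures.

802 L_sun

L/L_☉ = (R/R_☉)² (T/T_☉)⁴ = (20.4)² × (6800/5772)⁴
       = 416.2 × (1.178)⁴ = 416.2 × 1.926 = 801.7.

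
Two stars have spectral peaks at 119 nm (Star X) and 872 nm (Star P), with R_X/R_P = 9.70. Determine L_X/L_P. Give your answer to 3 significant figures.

2.71×10^5

Wien's law gives T ∝ 1/λ_max, so T_X/T_P = λ_P/λ_X = 872/119 = 7.328.
Then L ∝ R²T⁴ gives L_X/L_P = (9.70)² × (7.328)⁴ = 94.09 × 2883 = 2.713×10^5.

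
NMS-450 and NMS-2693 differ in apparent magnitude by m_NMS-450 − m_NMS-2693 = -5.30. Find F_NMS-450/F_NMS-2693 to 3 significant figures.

F_NMS-450/F_NMS-2693 = 10^(−(m_NMS-450 − m_NMS-2693)/2.5) = 10^(5.30/2.5) = 10^2.120 = 131.8.

132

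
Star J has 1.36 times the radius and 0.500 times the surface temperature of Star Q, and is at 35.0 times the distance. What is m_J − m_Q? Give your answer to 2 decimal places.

10.06

L_J/L_Q = (1.36)²(0.500)⁴ = 0.1156.
F_J/F_Q = (L_J/L_Q)/(d_J/d_Q)² = 0.1156/1225 = 9.437×10^-5.
m_J − m_Q = −2.5 log₁₀(9.437×10^-5) = 10.06.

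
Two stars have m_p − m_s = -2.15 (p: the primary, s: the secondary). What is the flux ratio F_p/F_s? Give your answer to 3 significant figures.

7.24

F_p/F_s = 10^(−(m_p − m_s)/2.5) = 10^(2.15/2.5) = 10^0.860 = 7.244.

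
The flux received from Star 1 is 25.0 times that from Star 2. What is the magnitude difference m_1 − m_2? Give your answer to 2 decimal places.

-3.49

m_1 − m_2 = −2.5 log₁₀(F_1/F_2) = −2.5 log₁₀(25.0) = −2.5 × (1.398) = -3.495.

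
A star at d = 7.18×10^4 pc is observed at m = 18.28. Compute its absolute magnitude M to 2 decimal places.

M = m − 5 log₁₀(d/10 pc) = 18.28 − 5 log₁₀(7.18×10^4/10)
  = 18.28 − 5 × 3.856 = 18.28 − 19.28 = -1.00.

-1.00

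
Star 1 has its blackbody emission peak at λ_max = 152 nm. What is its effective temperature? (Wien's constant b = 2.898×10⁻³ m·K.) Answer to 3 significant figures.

1.91×10^4 K

T = b/λ_max = 2.898×10⁻³ / (152×10⁻⁹) = 1.907×10^4 K.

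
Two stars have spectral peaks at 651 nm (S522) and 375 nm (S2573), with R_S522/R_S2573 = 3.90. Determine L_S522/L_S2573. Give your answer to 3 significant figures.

1.67

Wien's law gives T ∝ 1/λ_max, so T_S522/T_S2573 = λ_S2573/λ_S522 = 375/651 = 0.5760.
Then L ∝ R²T⁴ gives L_S522/L_S2573 = (3.90)² × (0.5760)⁴ = 15.21 × 0.1101 = 1.675.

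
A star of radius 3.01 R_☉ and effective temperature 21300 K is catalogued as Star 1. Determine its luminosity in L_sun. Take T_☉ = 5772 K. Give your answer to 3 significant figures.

1.68×10^3 L_sun

L/L_☉ = (R/R_☉)² (T/T_☉)⁴ = (3.01)² × (21300/5772)⁴
       = 9.060 × (3.690)⁴ = 9.060 × 185.4 = 1680.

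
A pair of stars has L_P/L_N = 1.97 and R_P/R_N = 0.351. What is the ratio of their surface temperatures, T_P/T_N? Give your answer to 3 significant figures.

L ∝ R²T⁴ gives T ∝ (L/R²)^(1/4), so
T_P/T_N = (1.97 / 0.351²)^(1/4) = (15.99)^(1/4) = 2.000.

2.00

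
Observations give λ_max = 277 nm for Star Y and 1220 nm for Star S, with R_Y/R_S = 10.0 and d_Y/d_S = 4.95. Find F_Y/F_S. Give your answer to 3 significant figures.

1.54×10^3

Wien's law: T_Y/T_S = λ_S/λ_Y = 1220/277 = 4.404.
L_Y/L_S = (R_Y/R_S)²(T_Y/T_S)⁴ = (10.0)²(4.404)⁴ = 3.763×10^4.
F_Y/F_S = (L_Y/L_S)/(d_Y/d_S)² = 3.763×10^4/(4.95)² = 1536.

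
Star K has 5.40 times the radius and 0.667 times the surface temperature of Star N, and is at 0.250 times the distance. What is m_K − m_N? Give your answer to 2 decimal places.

L_K/L_N = (5.40)²(0.667)⁴ = 5.772.
F_K/F_N = (L_K/L_N)/(d_K/d_N)² = 5.772/0.06250 = 92.34.
m_K − m_N = −2.5 log₁₀(92.34) = -4.91.

-4.91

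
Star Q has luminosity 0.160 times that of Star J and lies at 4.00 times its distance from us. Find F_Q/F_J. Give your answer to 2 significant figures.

F = L/(4πd²), so F_Q/F_J = (L_Q/L_J) / (d_Q/d_J)²
= 0.160 / (4.00)² = 0.160 / 16.00 = 0.01000.

0.010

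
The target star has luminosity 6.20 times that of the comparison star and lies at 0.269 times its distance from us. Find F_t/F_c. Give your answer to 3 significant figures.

85.7

F = L/(4πd²), so F_t/F_c = (L_t/L_c) / (d_t/d_c)²
= 6.20 / (0.269)² = 6.20 / 0.07236 = 85.68.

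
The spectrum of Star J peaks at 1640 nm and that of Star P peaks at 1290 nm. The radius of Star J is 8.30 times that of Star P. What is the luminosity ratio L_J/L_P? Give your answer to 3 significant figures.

26.4

Wien's law gives T ∝ 1/λ_max, so T_J/T_P = λ_P/λ_J = 1290/1640 = 0.7866.
Then L ∝ R²T⁴ gives L_J/L_P = (8.30)² × (0.7866)⁴ = 68.89 × 0.3828 = 26.37.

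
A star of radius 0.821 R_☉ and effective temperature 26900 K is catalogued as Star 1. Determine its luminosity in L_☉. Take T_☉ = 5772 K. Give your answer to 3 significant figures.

L/L_☉ = (R/R_☉)² (T/T_☉)⁴ = (0.821)² × (26900/5772)⁴
       = 0.6740 × (4.660)⁴ = 0.6740 × 471.7 = 318.0.

318 L_☉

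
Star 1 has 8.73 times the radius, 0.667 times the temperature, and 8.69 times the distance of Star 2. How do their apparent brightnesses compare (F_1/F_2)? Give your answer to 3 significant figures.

L_1/L_2 = (R_1/R_2)²(T_1/T_2)⁴ = (8.73)² × (0.667)⁴ = 15.08.
F_1/F_2 = (L_1/L_2)/(d_1/d_2)² = 15.08 / (8.69)² = 0.1998.

0.200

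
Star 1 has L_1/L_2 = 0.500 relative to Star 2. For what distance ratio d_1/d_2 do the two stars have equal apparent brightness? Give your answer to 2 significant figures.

Equal flux requires L_1/d_1² = L_2/d_2², so d_1/d_2 = √(L_1/L_2)
= √(0.500) = 0.7071.

0.71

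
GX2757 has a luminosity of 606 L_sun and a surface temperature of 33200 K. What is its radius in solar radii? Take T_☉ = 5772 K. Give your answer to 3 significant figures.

R/R_☉ = √(L/L_☉) / (T/T_☉)² = √(606) / (5.752)²
       = 24.62 / 33.08 = 0.7441.

0.744 solar radii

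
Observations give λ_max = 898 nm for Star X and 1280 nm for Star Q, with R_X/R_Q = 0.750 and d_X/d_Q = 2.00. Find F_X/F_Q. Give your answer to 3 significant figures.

0.580

Wien's law: T_X/T_Q = λ_Q/λ_X = 1280/898 = 1.425.
L_X/L_Q = (R_X/R_Q)²(T_X/T_Q)⁴ = (0.750)²(1.425)⁴ = 2.322.
F_X/F_Q = (L_X/L_Q)/(d_X/d_Q)² = 2.322/(2.00)² = 0.5805.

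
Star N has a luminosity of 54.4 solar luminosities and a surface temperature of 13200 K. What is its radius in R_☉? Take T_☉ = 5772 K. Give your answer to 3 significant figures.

1.41 R_☉

R/R_☉ = √(L/L_☉) / (T/T_☉)² = √(54.4) / (2.287)²
       = 7.376 / 5.230 = 1.410.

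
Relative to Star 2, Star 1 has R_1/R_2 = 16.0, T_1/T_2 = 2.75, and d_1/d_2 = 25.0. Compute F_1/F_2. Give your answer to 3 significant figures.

23.4

L_1/L_2 = (R_1/R_2)²(T_1/T_2)⁴ = (16.0)² × (2.75)⁴ = 1.464×10^4.
F_1/F_2 = (L_1/L_2)/(d_1/d_2)² = 1.464×10^4 / (25.0)² = 23.43.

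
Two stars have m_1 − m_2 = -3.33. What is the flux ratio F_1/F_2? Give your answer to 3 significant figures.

F_1/F_2 = 10^(−(m_1 − m_2)/2.5) = 10^(3.33/2.5) = 10^1.332 = 21.48.

21.5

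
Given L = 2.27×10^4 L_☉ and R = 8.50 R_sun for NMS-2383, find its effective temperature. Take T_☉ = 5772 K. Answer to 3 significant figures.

2.43×10^4 K

T/T_☉ = (L/L_☉)^(1/4) / (R/R_☉)^(1/2)
T = 5772 × (2.27×10^4)^(1/4) / √(8.50) = 5772 × 12.27 / 2.915 = 2.430×10^4 K.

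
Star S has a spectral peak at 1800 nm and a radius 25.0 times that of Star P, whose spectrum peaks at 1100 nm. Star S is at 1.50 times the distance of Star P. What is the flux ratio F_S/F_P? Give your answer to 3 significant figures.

Wien's law: T_S/T_P = λ_P/λ_S = 1100/1800 = 0.6111.
L_S/L_P = (R_S/R_P)²(T_S/T_P)⁴ = (25.0)²(0.6111)⁴ = 87.17.
F_S/F_P = (L_S/L_P)/(d_S/d_P)² = 87.17/(1.50)² = 38.74.

38.7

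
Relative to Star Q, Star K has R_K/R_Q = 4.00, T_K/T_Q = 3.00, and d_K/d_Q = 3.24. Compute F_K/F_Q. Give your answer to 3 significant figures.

123

L_K/L_Q = (R_K/R_Q)²(T_K/T_Q)⁴ = (4.00)² × (3.00)⁴ = 1296.
F_K/F_Q = (L_K/L_Q)/(d_K/d_Q)² = 1296 / (3.24)² = 123.5.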